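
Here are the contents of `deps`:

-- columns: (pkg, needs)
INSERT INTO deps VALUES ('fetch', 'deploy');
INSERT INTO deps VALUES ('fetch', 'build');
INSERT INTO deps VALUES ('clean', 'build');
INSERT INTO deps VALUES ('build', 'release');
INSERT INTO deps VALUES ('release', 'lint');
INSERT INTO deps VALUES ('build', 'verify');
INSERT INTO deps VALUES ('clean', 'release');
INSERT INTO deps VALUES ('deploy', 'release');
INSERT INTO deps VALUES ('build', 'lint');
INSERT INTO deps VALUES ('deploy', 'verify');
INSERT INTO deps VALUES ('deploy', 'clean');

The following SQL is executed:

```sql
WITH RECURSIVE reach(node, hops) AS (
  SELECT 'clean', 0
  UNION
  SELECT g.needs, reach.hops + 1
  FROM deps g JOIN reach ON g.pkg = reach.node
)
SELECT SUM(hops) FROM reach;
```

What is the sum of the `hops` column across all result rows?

11

Base: (clean, hops=0).
Iteration 1: edges from {clean} -> (build, hops=1), (release, hops=1).
Iteration 2: edges from {build,release} -> (lint, hops=2), (release, hops=2), (verify, hops=2). [UNION drops 1 duplicate row(s)]
Iteration 3: edges from {lint,release,verify} -> (lint, hops=3).
Iteration 4: no outgoing edges from {lint}; recursion stops.
SUM(hops) = 0 + 1 + 1 + 2 + 2 + 2 + 3 = 11.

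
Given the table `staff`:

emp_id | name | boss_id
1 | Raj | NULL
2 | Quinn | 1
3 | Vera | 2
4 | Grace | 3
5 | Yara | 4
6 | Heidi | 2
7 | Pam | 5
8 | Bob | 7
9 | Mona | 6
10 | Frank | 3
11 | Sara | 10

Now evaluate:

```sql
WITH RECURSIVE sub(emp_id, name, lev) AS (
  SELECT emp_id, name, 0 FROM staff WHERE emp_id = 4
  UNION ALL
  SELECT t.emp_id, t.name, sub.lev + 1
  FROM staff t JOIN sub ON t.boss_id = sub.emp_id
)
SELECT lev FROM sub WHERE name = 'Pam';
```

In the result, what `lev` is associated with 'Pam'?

Base: emp_id=4 (Grace) at lev 0.
Iteration 1: rows with boss_id in {4} -> Yara (id 5, lev 1).
Iteration 2: rows with boss_id in {5} -> Pam (id 7, lev 2).
Iteration 3: rows with boss_id in {7} -> Bob (id 8, lev 3).
Iteration 4: no rows with boss_id in {8}; recursion stops.

2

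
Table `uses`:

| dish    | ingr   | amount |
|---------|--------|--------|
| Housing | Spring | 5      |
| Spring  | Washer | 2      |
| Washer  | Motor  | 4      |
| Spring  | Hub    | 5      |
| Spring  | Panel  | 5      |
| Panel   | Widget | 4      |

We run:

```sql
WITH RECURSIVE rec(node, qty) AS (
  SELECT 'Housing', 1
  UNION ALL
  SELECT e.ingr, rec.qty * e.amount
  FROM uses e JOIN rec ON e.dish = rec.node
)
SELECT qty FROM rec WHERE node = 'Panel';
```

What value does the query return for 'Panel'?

25

Base: (Housing, qty=1).
Iteration 1: components of {Housing} -> Spring = 1*5 = 5.
Iteration 2: components of {Spring} -> Hub = 5*5 = 25, Panel = 5*5 = 25, Washer = 5*2 = 10.
Iteration 3: components of {Hub,Panel,Washer} -> Motor = 10*4 = 40, Widget = 25*4 = 100.
Iteration 4: no further components; recursion stops.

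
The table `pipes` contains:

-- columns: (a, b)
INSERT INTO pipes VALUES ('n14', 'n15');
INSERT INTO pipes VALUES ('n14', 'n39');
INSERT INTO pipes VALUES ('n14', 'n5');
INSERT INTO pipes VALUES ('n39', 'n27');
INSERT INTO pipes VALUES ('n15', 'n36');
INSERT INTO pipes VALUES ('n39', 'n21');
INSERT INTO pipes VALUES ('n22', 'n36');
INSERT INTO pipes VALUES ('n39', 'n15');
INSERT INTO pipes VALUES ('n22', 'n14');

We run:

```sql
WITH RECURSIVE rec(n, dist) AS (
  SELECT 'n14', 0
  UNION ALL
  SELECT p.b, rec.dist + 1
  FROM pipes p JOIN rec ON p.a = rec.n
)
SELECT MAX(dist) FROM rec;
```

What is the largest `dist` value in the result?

3

Base: (n14, dist=0).
Iteration 1: edges from {n14} -> (n15, dist=1), (n39, dist=1), (n5, dist=1).
Iteration 2: edges from {n15,n39,n5} -> (n15, dist=2), (n21, dist=2), (n27, dist=2), (n36, dist=2).
Iteration 3: edges from {n15,n21,n27,n36} -> (n36, dist=3).
Iteration 4: no outgoing edges from {n36}; recursion stops.
dist values: 0, 1, 1, 1, 2, 2, 2, 2, 3; the maximum is 3.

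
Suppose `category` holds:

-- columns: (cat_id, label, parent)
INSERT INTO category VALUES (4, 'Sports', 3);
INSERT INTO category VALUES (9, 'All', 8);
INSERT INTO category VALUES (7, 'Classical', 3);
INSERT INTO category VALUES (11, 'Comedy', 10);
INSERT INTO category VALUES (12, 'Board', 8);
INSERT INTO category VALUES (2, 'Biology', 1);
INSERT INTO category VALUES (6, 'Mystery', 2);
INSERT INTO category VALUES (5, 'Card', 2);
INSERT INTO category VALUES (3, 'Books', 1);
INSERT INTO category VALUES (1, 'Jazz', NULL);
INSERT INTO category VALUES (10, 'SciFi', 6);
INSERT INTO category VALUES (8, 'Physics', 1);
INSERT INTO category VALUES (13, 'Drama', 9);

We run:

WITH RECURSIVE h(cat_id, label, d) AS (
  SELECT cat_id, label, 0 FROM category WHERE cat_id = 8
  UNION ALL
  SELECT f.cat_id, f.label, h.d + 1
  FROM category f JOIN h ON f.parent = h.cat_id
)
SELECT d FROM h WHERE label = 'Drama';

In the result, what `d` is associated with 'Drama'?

2

Base: cat_id=8 (Physics) at d 0.
Iteration 1: rows with parent in {8} -> All (id 9, d 1), Board (id 12, d 1).
Iteration 2: rows with parent in {9,12} -> Drama (id 13, d 2).
Iteration 3: no rows with parent in {13}; recursion stops.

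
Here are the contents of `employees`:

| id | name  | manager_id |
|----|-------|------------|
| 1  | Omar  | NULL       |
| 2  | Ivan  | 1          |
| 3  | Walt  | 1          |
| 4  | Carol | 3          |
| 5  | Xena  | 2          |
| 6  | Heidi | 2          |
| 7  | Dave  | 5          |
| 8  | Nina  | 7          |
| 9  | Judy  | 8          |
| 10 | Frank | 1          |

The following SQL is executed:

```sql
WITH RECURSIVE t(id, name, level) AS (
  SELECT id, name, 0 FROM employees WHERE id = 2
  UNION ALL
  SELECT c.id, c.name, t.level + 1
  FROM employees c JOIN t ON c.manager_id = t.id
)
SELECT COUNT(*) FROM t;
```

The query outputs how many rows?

6

Base: id=2 (Ivan) at level 0.
Iteration 1: rows with manager_id in {2} -> Xena (id 5, level 1), Heidi (id 6, level 1).
Iteration 2: rows with manager_id in {5,6} -> Dave (id 7, level 2).
Iteration 3: rows with manager_id in {7} -> Nina (id 8, level 3).
Iteration 4: rows with manager_id in {8} -> Judy (id 9, level 4).
Iteration 5: no rows with manager_id in {9}; recursion stops.
Total rows emitted: 6.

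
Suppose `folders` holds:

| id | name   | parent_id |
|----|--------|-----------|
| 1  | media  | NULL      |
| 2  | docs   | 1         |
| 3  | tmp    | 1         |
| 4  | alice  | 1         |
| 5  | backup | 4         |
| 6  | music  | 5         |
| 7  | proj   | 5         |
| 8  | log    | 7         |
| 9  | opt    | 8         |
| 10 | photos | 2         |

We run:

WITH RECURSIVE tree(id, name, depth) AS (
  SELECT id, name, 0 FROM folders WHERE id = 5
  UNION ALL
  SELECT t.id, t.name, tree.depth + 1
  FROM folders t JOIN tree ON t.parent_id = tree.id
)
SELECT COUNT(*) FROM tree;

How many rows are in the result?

5

Base: id=5 (backup) at depth 0.
Iteration 1: rows with parent_id in {5} -> music (id 6, depth 1), proj (id 7, depth 1).
Iteration 2: rows with parent_id in {6,7} -> log (id 8, depth 2).
Iteration 3: rows with parent_id in {8} -> opt (id 9, depth 3).
Iteration 4: no rows with parent_id in {9}; recursion stops.
Total rows emitted: 5.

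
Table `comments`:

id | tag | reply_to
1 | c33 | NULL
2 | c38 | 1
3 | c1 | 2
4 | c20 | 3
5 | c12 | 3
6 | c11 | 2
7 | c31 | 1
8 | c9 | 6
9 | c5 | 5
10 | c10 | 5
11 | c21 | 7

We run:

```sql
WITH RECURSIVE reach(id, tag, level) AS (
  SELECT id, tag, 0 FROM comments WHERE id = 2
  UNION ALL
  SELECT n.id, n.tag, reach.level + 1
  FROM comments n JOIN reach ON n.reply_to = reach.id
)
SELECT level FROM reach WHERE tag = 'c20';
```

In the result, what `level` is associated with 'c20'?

2

Base: id=2 (c38) at level 0.
Iteration 1: rows with reply_to in {2} -> c1 (id 3, level 1), c11 (id 6, level 1).
Iteration 2: rows with reply_to in {3,6} -> c20 (id 4, level 2), c12 (id 5, level 2), c9 (id 8, level 2).
Iteration 3: rows with reply_to in {4,5,8} -> c5 (id 9, level 3), c10 (id 10, level 3).
Iteration 4: no rows with reply_to in {9,10}; recursion stops.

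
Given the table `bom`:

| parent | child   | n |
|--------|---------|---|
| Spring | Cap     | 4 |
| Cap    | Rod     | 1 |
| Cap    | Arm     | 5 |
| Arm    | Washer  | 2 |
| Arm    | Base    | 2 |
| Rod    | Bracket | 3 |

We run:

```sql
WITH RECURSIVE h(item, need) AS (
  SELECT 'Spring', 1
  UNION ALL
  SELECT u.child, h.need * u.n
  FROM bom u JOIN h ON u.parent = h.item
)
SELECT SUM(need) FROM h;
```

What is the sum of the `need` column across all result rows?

121

Base: (Spring, need=1).
Iteration 1: components of {Spring} -> Cap = 1*4 = 4.
Iteration 2: components of {Cap} -> Arm = 4*5 = 20, Rod = 4*1 = 4.
Iteration 3: components of {Arm,Rod} -> Base = 20*2 = 40, Bracket = 4*3 = 12, Washer = 20*2 = 40.
Iteration 4: no further components; recursion stops.
SUM(need) = 1 + 4 + 4 + 20 + 12 + 40 + 40 = 121.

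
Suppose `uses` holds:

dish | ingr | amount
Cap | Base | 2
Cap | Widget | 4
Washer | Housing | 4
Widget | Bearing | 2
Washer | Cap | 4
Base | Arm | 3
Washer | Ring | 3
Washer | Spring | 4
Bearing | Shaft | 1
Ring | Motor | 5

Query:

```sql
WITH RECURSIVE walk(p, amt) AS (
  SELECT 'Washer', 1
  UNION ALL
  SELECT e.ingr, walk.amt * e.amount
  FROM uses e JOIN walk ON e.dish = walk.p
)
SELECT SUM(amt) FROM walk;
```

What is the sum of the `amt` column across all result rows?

143

Base: (Washer, amt=1).
Iteration 1: components of {Washer} -> Cap = 1*4 = 4, Housing = 1*4 = 4, Ring = 1*3 = 3, Spring = 1*4 = 4.
Iteration 2: components of {Cap,Housing,Ring,Spring} -> Base = 4*2 = 8, Motor = 3*5 = 15, Widget = 4*4 = 16.
Iteration 3: components of {Base,Motor,Widget} -> Arm = 8*3 = 24, Bearing = 16*2 = 32.
Iteration 4: components of {Arm,Bearing} -> Shaft = 32*1 = 32.
Iteration 5: no further components; recursion stops.
SUM(amt) = 1 + 4 + 4 + 3 + 4 + 16 + 8 + 15 + 32 + 24 + 32 = 143.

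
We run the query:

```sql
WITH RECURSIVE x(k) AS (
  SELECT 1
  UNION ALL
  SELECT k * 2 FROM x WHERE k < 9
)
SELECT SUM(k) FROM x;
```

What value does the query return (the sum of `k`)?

Base: k=1.
Iteration 1: 1 < 9 holds -> k = 1 * 2 = 2.
Iteration 2: 2 < 9 holds -> k = 2 * 2 = 4.
Iteration 3: 4 < 9 holds -> k = 4 * 2 = 8.
Iteration 4: 8 < 9 holds -> k = 8 * 2 = 16.
Iteration 5: 16 < 9 fails; recursion stops.
SUM(k) = 1 + 2 + 4 + 8 + 16 = 31.

31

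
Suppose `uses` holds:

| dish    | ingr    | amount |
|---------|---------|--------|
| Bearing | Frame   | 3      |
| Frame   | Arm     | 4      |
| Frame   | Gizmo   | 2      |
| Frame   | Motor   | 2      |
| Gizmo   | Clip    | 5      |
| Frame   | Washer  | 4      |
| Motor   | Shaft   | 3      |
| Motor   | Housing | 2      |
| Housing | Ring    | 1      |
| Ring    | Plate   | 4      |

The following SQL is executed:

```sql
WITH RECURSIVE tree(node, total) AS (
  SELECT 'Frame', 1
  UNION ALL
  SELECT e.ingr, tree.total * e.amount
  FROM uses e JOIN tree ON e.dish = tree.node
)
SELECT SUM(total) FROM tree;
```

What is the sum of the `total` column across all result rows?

53

Base: (Frame, total=1).
Iteration 1: components of {Frame} -> Arm = 1*4 = 4, Gizmo = 1*2 = 2, Motor = 1*2 = 2, Washer = 1*4 = 4.
Iteration 2: components of {Arm,Gizmo,Motor,Washer} -> Clip = 2*5 = 10, Housing = 2*2 = 4, Shaft = 2*3 = 6.
Iteration 3: components of {Clip,Housing,Shaft} -> Ring = 4*1 = 4.
Iteration 4: components of {Ring} -> Plate = 4*4 = 16.
Iteration 5: no further components; recursion stops.
SUM(total) = 1 + 4 + 2 + 2 + 4 + 10 + 6 + 4 + 4 + 16 = 53.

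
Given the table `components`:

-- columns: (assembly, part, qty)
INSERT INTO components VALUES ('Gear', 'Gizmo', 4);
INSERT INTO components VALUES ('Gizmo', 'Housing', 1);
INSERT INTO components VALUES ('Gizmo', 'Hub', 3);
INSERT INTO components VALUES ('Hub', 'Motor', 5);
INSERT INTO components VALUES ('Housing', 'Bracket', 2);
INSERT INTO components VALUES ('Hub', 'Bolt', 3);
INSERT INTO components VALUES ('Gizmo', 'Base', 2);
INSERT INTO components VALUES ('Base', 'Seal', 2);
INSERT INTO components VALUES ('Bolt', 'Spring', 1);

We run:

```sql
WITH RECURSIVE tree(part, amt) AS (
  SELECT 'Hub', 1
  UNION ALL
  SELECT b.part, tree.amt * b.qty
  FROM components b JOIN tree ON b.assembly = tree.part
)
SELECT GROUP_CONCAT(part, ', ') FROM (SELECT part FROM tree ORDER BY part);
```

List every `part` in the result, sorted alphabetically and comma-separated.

Base: (Hub, amt=1).
Iteration 1: components of {Hub} -> Bolt = 1*3 = 3, Motor = 1*5 = 5.
Iteration 2: components of {Bolt,Motor} -> Spring = 3*1 = 3.
Iteration 3: no further components; recursion stops.

Bolt, Hub, Motor, Spring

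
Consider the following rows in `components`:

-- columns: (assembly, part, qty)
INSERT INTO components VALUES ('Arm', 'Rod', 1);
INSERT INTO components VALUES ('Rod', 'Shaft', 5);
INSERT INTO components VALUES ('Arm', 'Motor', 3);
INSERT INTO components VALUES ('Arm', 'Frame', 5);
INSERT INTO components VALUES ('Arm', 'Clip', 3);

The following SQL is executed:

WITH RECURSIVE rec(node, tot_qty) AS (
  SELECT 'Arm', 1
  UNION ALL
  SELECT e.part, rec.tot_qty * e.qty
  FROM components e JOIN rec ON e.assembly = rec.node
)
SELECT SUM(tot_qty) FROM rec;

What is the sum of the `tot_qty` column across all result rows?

Base: (Arm, tot_qty=1).
Iteration 1: components of {Arm} -> Clip = 1*3 = 3, Frame = 1*5 = 5, Motor = 1*3 = 3, Rod = 1*1 = 1.
Iteration 2: components of {Clip,Frame,Motor,Rod} -> Shaft = 1*5 = 5.
Iteration 3: no further components; recursion stops.
SUM(tot_qty) = 1 + 1 + 3 + 5 + 3 + 5 = 18.

18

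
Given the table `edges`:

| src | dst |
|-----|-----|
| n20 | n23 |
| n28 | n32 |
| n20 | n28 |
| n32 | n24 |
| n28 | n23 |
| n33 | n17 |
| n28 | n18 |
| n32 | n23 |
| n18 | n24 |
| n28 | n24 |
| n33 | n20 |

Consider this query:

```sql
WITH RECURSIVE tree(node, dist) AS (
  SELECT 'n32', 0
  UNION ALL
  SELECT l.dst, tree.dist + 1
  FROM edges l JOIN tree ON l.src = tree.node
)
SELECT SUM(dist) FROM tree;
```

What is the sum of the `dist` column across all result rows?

Base: (n32, dist=0).
Iteration 1: edges from {n32} -> (n23, dist=1), (n24, dist=1).
Iteration 2: no outgoing edges from {n23,n24}; recursion stops.
SUM(dist) = 0 + 1 + 1 = 2.

2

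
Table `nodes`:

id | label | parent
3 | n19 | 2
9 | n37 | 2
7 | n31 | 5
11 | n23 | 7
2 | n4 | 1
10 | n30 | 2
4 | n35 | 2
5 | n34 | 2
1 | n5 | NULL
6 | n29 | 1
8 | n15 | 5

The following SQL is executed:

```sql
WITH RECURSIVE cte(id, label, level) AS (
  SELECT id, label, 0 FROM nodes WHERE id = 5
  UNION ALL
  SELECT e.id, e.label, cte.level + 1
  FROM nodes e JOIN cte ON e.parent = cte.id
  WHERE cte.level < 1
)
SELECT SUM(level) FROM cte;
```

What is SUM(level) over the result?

Base: id=5 (n34) at level 0.
Iteration 1: rows with parent in {5} -> n31 (id 7, level 1), n15 (id 8, level 1).
Iteration 2: level < 1 fails for all current rows; recursion stops.
SUM(level) = 0 + 1 + 1 = 2.

2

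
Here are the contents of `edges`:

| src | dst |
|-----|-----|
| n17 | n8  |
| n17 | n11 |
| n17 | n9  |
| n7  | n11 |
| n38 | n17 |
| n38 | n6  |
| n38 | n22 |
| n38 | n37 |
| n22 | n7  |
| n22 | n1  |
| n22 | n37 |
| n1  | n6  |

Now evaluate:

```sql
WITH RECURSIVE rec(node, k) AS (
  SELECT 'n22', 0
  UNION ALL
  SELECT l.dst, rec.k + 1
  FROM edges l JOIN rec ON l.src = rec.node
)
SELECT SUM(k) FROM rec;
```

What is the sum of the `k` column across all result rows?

Base: (n22, k=0).
Iteration 1: edges from {n22} -> (n1, k=1), (n37, k=1), (n7, k=1).
Iteration 2: edges from {n1,n37,n7} -> (n11, k=2), (n6, k=2).
Iteration 3: no outgoing edges from {n11,n6}; recursion stops.
SUM(k) = 0 + 1 + 1 + 1 + 2 + 2 = 7.

7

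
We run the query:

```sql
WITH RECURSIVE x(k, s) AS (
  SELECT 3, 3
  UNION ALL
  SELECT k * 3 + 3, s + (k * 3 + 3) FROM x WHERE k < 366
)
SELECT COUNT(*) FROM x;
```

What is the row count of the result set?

6

Base: k=3, s=3.
Iteration 1: 3 < 366 holds -> k = 3 * 3 + 3 = 12, s = 3 + 12 = 15.
Iteration 2: 12 < 366 holds -> k = 12 * 3 + 3 = 39, s = 15 + 39 = 54.
Iteration 3: 39 < 366 holds -> k = 39 * 3 + 3 = 120, s = 54 + 120 = 174.
Iteration 4: 120 < 366 holds -> k = 120 * 3 + 3 = 363, s = 174 + 363 = 537.
Iteration 5: 363 < 366 holds -> k = 363 * 3 + 3 = 1092, s = 537 + 1092 = 1629.
Iteration 6: 1092 < 366 fails; recursion stops.
Total rows emitted: 6.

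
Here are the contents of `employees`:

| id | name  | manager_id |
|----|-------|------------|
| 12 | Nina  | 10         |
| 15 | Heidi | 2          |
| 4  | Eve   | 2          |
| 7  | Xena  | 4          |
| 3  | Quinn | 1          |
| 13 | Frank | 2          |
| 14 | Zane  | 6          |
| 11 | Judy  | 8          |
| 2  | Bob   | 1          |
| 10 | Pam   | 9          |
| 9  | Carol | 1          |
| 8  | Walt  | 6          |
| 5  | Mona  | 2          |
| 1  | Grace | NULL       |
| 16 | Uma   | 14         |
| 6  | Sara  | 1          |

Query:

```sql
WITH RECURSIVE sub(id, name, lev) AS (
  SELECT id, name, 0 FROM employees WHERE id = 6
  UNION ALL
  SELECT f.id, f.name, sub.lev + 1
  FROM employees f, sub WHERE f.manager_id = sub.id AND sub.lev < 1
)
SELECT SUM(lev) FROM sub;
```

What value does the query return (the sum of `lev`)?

2

Base: id=6 (Sara) at lev 0.
Iteration 1: rows with manager_id in {6} -> Walt (id 8, lev 1), Zane (id 14, lev 1).
Iteration 2: lev < 1 fails for all current rows; recursion stops.
SUM(lev) = 0 + 1 + 1 = 2.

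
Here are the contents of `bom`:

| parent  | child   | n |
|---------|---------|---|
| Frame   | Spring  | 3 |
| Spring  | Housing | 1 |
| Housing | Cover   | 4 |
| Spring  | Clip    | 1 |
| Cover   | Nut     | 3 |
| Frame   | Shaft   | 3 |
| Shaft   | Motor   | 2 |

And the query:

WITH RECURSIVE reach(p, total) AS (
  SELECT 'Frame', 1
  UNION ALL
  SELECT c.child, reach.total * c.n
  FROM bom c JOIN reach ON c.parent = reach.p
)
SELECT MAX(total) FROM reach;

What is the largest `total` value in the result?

Base: (Frame, total=1).
Iteration 1: components of {Frame} -> Shaft = 1*3 = 3, Spring = 1*3 = 3.
Iteration 2: components of {Shaft,Spring} -> Clip = 3*1 = 3, Housing = 3*1 = 3, Motor = 3*2 = 6.
Iteration 3: components of {Clip,Housing,Motor} -> Cover = 3*4 = 12.
Iteration 4: components of {Cover} -> Nut = 12*3 = 36.
Iteration 5: no further components; recursion stops.
total values: 1, 3, 3, 3, 3, 6, 12, 36; the maximum is 36.

36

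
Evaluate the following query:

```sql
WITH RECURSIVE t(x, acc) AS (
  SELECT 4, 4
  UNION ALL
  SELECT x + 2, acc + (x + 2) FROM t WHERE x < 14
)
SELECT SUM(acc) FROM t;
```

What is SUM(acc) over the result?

Base: x=4, acc=4.
Iteration 1: 4 < 14 holds -> x = 4 + 2 = 6, acc = 4 + 6 = 10.
Iteration 2: 6 < 14 holds -> x = 6 + 2 = 8, acc = 10 + 8 = 18.
Iteration 3: 8 < 14 holds -> x = 8 + 2 = 10, acc = 18 + 10 = 28.
Iteration 4: 10 < 14 holds -> x = 10 + 2 = 12, acc = 28 + 12 = 40.
Iteration 5: 12 < 14 holds -> x = 12 + 2 = 14, acc = 40 + 14 = 54.
Iteration 6: 14 < 14 fails; recursion stops.
SUM(acc) = 4 + 10 + 18 + 28 + 40 + 54 = 154.

154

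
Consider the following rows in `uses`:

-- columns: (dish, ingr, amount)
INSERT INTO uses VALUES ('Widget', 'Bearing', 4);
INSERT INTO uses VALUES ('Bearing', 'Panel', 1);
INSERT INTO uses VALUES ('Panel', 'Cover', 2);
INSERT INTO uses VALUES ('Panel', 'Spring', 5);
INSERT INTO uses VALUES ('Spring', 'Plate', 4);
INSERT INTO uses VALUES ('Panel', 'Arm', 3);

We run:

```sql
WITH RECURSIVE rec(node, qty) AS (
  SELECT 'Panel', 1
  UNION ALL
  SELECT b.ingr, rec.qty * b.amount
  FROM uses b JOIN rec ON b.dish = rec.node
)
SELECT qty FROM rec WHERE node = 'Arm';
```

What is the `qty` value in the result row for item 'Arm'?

Base: (Panel, qty=1).
Iteration 1: components of {Panel} -> Arm = 1*3 = 3, Cover = 1*2 = 2, Spring = 1*5 = 5.
Iteration 2: components of {Arm,Cover,Spring} -> Plate = 5*4 = 20.
Iteration 3: no further components; recursion stops.

3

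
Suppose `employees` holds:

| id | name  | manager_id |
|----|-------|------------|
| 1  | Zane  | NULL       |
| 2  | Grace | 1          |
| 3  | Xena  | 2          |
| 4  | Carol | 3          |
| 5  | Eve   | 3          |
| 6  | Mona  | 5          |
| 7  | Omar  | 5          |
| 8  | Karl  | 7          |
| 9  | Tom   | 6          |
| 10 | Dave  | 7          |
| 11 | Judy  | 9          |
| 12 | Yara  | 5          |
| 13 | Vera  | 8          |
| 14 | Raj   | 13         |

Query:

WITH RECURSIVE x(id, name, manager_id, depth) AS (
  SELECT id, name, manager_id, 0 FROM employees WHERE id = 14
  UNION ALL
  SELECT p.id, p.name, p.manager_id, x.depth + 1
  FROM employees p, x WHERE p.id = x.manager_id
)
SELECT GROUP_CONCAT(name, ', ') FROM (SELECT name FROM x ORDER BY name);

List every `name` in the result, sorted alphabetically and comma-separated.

Eve, Grace, Karl, Omar, Raj, Vera, Xena, Zane

Base: id=14 (Raj), manager_id=13, depth 0.
Iteration 1: join on id=13 -> Vera (id 13, manager_id=8, depth 1).
Iteration 2: join on id=8 -> Karl (id 8, manager_id=7, depth 2).
Iteration 3: join on id=7 -> Omar (id 7, manager_id=5, depth 3).
Iteration 4: join on id=5 -> Eve (id 5, manager_id=3, depth 4).
Iteration 5: join on id=3 -> Xena (id 3, manager_id=2, depth 5).
Iteration 6: join on id=2 -> Grace (id 2, manager_id=1, depth 6).
Iteration 7: join on id=1 -> Zane (id 1, manager_id=NULL, depth 7).
Iteration 8: manager_id is NULL; no match; recursion stops.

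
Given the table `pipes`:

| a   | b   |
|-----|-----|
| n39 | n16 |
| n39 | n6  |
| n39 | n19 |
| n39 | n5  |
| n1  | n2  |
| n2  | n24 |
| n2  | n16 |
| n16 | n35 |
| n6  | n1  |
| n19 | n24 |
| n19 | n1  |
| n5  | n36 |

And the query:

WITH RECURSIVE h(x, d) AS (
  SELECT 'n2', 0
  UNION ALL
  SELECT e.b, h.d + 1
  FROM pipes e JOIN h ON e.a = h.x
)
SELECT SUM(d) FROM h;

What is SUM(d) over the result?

Base: (n2, d=0).
Iteration 1: edges from {n2} -> (n16, d=1), (n24, d=1).
Iteration 2: edges from {n16,n24} -> (n35, d=2).
Iteration 3: no outgoing edges from {n35}; recursion stops.
SUM(d) = 0 + 1 + 1 + 2 = 4.

4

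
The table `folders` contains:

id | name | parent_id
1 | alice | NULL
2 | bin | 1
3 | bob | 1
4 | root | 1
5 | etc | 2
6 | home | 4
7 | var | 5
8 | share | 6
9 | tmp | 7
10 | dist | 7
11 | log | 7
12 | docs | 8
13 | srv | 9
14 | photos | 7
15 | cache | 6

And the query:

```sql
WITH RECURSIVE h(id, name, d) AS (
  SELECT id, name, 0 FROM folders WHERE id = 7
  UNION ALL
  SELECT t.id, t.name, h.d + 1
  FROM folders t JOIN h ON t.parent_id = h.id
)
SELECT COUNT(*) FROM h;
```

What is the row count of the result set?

Base: id=7 (var) at d 0.
Iteration 1: rows with parent_id in {7} -> tmp (id 9, d 1), dist (id 10, d 1), log (id 11, d 1), photos (id 14, d 1).
Iteration 2: rows with parent_id in {9,10,11,14} -> srv (id 13, d 2).
Iteration 3: no rows with parent_id in {13}; recursion stops.
Total rows emitted: 6.

6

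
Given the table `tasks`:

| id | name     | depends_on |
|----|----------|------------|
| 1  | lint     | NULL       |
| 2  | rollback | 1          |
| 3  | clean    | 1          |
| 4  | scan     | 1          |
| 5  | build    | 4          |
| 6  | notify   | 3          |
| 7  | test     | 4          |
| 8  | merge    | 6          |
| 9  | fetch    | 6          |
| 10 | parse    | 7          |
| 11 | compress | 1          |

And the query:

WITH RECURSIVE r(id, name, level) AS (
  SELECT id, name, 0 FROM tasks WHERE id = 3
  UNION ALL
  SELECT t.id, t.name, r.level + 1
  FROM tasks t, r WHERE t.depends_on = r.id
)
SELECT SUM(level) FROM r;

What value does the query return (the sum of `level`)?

Base: id=3 (clean) at level 0.
Iteration 1: rows with depends_on in {3} -> notify (id 6, level 1).
Iteration 2: rows with depends_on in {6} -> merge (id 8, level 2), fetch (id 9, level 2).
Iteration 3: no rows with depends_on in {8,9}; recursion stops.
SUM(level) = 0 + 1 + 2 + 2 = 5.

5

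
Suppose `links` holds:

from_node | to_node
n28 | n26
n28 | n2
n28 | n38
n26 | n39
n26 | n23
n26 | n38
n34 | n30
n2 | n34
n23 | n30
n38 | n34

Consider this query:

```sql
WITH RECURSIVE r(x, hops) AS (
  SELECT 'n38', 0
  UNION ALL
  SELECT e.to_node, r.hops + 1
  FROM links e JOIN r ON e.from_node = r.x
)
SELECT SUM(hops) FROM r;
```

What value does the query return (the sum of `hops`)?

3

Base: (n38, hops=0).
Iteration 1: edges from {n38} -> (n34, hops=1).
Iteration 2: edges from {n34} -> (n30, hops=2).
Iteration 3: no outgoing edges from {n30}; recursion stops.
SUM(hops) = 0 + 1 + 2 = 3.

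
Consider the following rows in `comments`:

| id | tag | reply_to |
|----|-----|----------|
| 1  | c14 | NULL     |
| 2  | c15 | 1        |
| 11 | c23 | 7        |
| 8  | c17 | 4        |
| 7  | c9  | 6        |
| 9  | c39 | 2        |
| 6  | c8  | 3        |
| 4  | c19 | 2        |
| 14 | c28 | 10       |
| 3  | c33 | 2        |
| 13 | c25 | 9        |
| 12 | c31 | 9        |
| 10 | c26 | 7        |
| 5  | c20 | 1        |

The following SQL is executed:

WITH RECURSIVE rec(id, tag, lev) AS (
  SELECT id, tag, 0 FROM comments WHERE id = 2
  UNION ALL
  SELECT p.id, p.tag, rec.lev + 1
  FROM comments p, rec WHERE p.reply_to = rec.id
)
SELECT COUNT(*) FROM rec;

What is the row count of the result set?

12

Base: id=2 (c15) at lev 0.
Iteration 1: rows with reply_to in {2} -> c33 (id 3, lev 1), c19 (id 4, lev 1), c39 (id 9, lev 1).
Iteration 2: rows with reply_to in {3,4,9} -> c8 (id 6, lev 2), c17 (id 8, lev 2), c31 (id 12, lev 2), c25 (id 13, lev 2).
Iteration 3: rows with reply_to in {6,8,12,13} -> c9 (id 7, lev 3).
Iteration 4: rows with reply_to in {7} -> c26 (id 10, lev 4), c23 (id 11, lev 4).
Iteration 5: rows with reply_to in {10,11} -> c28 (id 14, lev 5).
Iteration 6: no rows with reply_to in {14}; recursion stops.
Total rows emitted: 12.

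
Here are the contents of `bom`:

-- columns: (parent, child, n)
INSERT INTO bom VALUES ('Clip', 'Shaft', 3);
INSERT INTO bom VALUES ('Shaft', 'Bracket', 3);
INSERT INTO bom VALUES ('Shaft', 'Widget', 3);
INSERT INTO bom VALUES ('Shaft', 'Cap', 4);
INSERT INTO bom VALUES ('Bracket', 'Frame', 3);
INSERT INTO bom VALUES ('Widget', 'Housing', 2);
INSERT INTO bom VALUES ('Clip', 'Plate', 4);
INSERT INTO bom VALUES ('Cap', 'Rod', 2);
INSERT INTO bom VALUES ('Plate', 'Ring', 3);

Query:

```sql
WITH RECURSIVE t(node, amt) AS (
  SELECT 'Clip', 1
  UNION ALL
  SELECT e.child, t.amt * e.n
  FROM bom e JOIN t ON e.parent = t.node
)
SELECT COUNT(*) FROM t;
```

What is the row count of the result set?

10

Base: (Clip, amt=1).
Iteration 1: components of {Clip} -> Plate = 1*4 = 4, Shaft = 1*3 = 3.
Iteration 2: components of {Plate,Shaft} -> Bracket = 3*3 = 9, Cap = 3*4 = 12, Ring = 4*3 = 12, Widget = 3*3 = 9.
Iteration 3: components of {Bracket,Cap,Ring,Widget} -> Frame = 9*3 = 27, Housing = 9*2 = 18, Rod = 12*2 = 24.
Iteration 4: no further components; recursion stops.
Total rows emitted: 10.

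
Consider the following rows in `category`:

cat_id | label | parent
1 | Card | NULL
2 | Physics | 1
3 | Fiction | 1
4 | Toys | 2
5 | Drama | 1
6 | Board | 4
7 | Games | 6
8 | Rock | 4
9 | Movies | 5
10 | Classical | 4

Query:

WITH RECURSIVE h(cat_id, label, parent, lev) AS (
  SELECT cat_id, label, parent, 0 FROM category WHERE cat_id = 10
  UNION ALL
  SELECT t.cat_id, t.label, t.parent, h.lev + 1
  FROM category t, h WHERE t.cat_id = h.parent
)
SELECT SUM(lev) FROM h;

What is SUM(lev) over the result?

6

Base: cat_id=10 (Classical), parent=4, lev 0.
Iteration 1: join on cat_id=4 -> Toys (id 4, parent=2, lev 1).
Iteration 2: join on cat_id=2 -> Physics (id 2, parent=1, lev 2).
Iteration 3: join on cat_id=1 -> Card (id 1, parent=NULL, lev 3).
Iteration 4: parent is NULL; no match; recursion stops.
SUM(lev) = 0 + 1 + 2 + 3 = 6.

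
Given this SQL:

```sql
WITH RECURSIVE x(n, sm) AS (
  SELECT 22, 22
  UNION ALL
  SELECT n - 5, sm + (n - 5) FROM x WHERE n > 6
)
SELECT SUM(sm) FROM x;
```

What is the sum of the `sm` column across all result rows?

230

Base: n=22, sm=22.
Iteration 1: 22 > 6 holds -> n = 22 - 5 = 17, sm = 22 + 17 = 39.
Iteration 2: 17 > 6 holds -> n = 17 - 5 = 12, sm = 39 + 12 = 51.
Iteration 3: 12 > 6 holds -> n = 12 - 5 = 7, sm = 51 + 7 = 58.
Iteration 4: 7 > 6 holds -> n = 7 - 5 = 2, sm = 58 + 2 = 60.
Iteration 5: 2 > 6 fails; recursion stops.
SUM(sm) = 22 + 39 + 51 + 58 + 60 = 230.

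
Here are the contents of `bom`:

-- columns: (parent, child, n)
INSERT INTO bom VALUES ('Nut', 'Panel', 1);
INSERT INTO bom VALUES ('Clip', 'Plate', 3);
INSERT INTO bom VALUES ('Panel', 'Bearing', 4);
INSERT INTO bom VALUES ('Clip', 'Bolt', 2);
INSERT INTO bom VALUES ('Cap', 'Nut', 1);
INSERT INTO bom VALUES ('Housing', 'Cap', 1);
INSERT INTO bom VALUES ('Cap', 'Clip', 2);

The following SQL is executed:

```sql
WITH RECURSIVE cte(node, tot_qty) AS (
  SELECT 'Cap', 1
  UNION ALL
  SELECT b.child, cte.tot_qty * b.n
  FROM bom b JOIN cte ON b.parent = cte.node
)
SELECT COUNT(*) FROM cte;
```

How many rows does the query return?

7

Base: (Cap, tot_qty=1).
Iteration 1: components of {Cap} -> Clip = 1*2 = 2, Nut = 1*1 = 1.
Iteration 2: components of {Clip,Nut} -> Bolt = 2*2 = 4, Panel = 1*1 = 1, Plate = 2*3 = 6.
Iteration 3: components of {Bolt,Panel,Plate} -> Bearing = 1*4 = 4.
Iteration 4: no further components; recursion stops.
Total rows emitted: 7.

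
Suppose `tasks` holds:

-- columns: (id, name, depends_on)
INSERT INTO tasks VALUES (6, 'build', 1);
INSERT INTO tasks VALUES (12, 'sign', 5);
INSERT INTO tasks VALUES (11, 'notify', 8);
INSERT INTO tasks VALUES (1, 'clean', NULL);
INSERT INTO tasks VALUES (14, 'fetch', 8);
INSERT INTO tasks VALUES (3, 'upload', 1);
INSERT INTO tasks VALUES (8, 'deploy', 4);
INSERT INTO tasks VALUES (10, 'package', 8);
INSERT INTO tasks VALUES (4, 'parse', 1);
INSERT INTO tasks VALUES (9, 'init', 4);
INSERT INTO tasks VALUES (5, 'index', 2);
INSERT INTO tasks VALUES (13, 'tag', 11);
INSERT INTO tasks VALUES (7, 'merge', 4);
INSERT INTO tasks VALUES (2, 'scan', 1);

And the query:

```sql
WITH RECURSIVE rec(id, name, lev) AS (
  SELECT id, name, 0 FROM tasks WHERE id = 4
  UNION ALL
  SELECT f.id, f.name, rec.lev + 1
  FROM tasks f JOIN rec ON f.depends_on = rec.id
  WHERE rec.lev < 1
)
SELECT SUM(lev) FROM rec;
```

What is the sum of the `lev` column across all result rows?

3

Base: id=4 (parse) at lev 0.
Iteration 1: rows with depends_on in {4} -> merge (id 7, lev 1), deploy (id 8, lev 1), init (id 9, lev 1).
Iteration 2: lev < 1 fails for all current rows; recursion stops.
SUM(lev) = 0 + 1 + 1 + 1 = 3.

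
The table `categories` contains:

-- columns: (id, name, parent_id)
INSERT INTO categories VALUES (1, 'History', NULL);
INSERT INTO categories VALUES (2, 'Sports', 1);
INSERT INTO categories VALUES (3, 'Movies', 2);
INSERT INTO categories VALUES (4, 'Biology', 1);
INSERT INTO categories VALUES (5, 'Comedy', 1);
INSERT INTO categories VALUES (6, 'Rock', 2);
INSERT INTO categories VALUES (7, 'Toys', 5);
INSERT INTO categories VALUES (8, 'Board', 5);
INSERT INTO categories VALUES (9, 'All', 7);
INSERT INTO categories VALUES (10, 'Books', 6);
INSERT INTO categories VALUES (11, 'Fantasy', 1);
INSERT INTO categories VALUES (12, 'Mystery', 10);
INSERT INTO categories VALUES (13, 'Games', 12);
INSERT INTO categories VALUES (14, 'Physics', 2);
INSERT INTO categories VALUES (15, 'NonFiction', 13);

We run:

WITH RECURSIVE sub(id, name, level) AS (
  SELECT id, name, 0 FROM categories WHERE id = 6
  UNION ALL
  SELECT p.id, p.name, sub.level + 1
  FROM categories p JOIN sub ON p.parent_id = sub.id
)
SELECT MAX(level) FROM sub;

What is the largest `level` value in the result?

Base: id=6 (Rock) at level 0.
Iteration 1: rows with parent_id in {6} -> Books (id 10, level 1).
Iteration 2: rows with parent_id in {10} -> Mystery (id 12, level 2).
Iteration 3: rows with parent_id in {12} -> Games (id 13, level 3).
Iteration 4: rows with parent_id in {13} -> NonFiction (id 15, level 4).
Iteration 5: no rows with parent_id in {15}; recursion stops.
level values: 0, 1, 2, 3, 4; the maximum is 4.

4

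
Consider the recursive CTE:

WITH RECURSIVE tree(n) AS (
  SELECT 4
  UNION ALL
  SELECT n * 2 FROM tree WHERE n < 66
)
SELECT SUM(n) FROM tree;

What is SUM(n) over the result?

Base: n=4.
Iteration 1: 4 < 66 holds -> n = 4 * 2 = 8.
Iteration 2: 8 < 66 holds -> n = 8 * 2 = 16.
Iteration 3: 16 < 66 holds -> n = 16 * 2 = 32.
Iteration 4: 32 < 66 holds -> n = 32 * 2 = 64.
Iteration 5: 64 < 66 holds -> n = 64 * 2 = 128.
Iteration 6: 128 < 66 fails; recursion stops.
SUM(n) = 4 + 8 + 16 + 32 + 64 + 128 = 252.

252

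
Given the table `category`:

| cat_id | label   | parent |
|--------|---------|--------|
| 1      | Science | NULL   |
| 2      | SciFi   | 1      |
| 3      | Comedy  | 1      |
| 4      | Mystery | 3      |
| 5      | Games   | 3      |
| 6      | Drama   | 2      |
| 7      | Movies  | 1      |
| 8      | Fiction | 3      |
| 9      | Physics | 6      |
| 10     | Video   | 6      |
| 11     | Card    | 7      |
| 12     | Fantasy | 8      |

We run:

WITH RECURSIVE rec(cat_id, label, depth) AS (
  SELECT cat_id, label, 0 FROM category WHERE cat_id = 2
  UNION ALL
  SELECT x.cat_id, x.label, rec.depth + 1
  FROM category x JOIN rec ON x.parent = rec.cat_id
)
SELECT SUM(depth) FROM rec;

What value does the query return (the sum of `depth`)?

Base: cat_id=2 (SciFi) at depth 0.
Iteration 1: rows with parent in {2} -> Drama (id 6, depth 1).
Iteration 2: rows with parent in {6} -> Physics (id 9, depth 2), Video (id 10, depth 2).
Iteration 3: no rows with parent in {9,10}; recursion stops.
SUM(depth) = 0 + 1 + 2 + 2 = 5.

5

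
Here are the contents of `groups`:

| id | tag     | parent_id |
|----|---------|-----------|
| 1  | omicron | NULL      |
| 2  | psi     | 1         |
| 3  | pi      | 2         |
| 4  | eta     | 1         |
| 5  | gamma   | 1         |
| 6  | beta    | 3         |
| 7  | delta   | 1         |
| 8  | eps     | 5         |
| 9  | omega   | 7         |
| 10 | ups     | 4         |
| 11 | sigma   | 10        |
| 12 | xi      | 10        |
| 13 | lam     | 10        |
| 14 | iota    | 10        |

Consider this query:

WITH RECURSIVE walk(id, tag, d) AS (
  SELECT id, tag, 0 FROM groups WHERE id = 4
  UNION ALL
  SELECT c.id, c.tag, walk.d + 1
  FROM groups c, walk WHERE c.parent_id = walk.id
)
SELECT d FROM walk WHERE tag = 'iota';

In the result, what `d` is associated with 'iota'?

2

Base: id=4 (eta) at d 0.
Iteration 1: rows with parent_id in {4} -> ups (id 10, d 1).
Iteration 2: rows with parent_id in {10} -> sigma (id 11, d 2), xi (id 12, d 2), lam (id 13, d 2), iota (id 14, d 2).
Iteration 3: no rows with parent_id in {11,12,13,14}; recursion stops.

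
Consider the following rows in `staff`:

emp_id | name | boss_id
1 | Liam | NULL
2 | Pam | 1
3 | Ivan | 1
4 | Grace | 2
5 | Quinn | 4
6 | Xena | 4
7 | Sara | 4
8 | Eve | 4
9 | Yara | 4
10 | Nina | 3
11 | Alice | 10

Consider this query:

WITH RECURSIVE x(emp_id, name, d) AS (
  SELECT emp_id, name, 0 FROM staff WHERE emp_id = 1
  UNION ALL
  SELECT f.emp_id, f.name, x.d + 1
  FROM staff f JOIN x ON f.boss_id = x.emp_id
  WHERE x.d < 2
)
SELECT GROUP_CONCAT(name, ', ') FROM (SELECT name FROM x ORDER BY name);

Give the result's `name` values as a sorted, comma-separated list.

Grace, Ivan, Liam, Nina, Pam

Base: emp_id=1 (Liam) at d 0.
Iteration 1: rows with boss_id in {1} -> Pam (id 2, d 1), Ivan (id 3, d 1).
Iteration 2: rows with boss_id in {2,3} -> Grace (id 4, d 2), Nina (id 10, d 2).
Iteration 3: d < 2 fails for all current rows; recursion stops.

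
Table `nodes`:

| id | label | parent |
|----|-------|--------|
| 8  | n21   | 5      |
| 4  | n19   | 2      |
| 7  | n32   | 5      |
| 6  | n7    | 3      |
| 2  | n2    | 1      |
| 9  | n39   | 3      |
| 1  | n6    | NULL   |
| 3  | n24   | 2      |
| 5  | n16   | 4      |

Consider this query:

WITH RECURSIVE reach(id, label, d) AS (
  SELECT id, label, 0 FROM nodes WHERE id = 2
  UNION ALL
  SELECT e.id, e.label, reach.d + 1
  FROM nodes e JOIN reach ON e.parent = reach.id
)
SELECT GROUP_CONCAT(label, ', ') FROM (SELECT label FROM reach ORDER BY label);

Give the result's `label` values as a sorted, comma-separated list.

Base: id=2 (n2) at d 0.
Iteration 1: rows with parent in {2} -> n24 (id 3, d 1), n19 (id 4, d 1).
Iteration 2: rows with parent in {3,4} -> n16 (id 5, d 2), n7 (id 6, d 2), n39 (id 9, d 2).
Iteration 3: rows with parent in {5,6,9} -> n32 (id 7, d 3), n21 (id 8, d 3).
Iteration 4: no rows with parent in {7,8}; recursion stops.

n16, n19, n2, n21, n24, n32, n39, n7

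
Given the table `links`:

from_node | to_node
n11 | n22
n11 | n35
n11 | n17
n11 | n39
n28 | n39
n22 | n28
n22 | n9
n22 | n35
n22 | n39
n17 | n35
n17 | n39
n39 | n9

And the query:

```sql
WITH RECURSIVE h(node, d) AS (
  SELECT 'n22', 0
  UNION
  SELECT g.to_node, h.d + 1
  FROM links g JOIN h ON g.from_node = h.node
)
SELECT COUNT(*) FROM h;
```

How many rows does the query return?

Base: (n22, d=0).
Iteration 1: edges from {n22} -> (n28, d=1), (n35, d=1), (n39, d=1), (n9, d=1).
Iteration 2: edges from {n28,n35,n39,n9} -> (n39, d=2), (n9, d=2).
Iteration 3: edges from {n39,n9} -> (n9, d=3).
Iteration 4: no outgoing edges from {n9}; recursion stops.
Total rows emitted: 8.

8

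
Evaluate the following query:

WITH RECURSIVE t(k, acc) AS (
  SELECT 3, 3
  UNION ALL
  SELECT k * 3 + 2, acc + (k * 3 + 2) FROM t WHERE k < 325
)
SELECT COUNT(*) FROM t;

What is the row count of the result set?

6

Base: k=3, acc=3.
Iteration 1: 3 < 325 holds -> k = 3 * 3 + 2 = 11, acc = 3 + 11 = 14.
Iteration 2: 11 < 325 holds -> k = 11 * 3 + 2 = 35, acc = 14 + 35 = 49.
Iteration 3: 35 < 325 holds -> k = 35 * 3 + 2 = 107, acc = 49 + 107 = 156.
Iteration 4: 107 < 325 holds -> k = 107 * 3 + 2 = 323, acc = 156 + 323 = 479.
Iteration 5: 323 < 325 holds -> k = 323 * 3 + 2 = 971, acc = 479 + 971 = 1450.
Iteration 6: 971 < 325 fails; recursion stops.
Total rows emitted: 6.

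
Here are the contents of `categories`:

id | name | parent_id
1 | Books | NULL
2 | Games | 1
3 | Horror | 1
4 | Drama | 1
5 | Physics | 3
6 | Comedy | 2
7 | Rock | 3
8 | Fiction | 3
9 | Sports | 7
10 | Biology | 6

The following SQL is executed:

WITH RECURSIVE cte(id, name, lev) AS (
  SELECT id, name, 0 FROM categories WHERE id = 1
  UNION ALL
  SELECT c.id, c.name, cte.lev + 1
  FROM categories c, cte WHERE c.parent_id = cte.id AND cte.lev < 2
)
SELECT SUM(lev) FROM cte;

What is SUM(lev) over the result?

Base: id=1 (Books) at lev 0.
Iteration 1: rows with parent_id in {1} -> Games (id 2, lev 1), Horror (id 3, lev 1), Drama (id 4, lev 1).
Iteration 2: rows with parent_id in {2,3,4} -> Physics (id 5, lev 2), Comedy (id 6, lev 2), Rock (id 7, lev 2), Fiction (id 8, lev 2).
Iteration 3: lev < 2 fails for all current rows; recursion stops.
SUM(lev) = 0 + 1 + 1 + 1 + 2 + 2 + 2 + 2 = 11.

11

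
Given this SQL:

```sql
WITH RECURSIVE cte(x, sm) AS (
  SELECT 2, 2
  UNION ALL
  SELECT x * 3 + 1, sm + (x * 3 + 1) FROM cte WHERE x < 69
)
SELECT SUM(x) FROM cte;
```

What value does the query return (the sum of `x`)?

300

Base: x=2, sm=2.
Iteration 1: 2 < 69 holds -> x = 2 * 3 + 1 = 7, sm = 2 + 7 = 9.
Iteration 2: 7 < 69 holds -> x = 7 * 3 + 1 = 22, sm = 9 + 22 = 31.
Iteration 3: 22 < 69 holds -> x = 22 * 3 + 1 = 67, sm = 31 + 67 = 98.
Iteration 4: 67 < 69 holds -> x = 67 * 3 + 1 = 202, sm = 98 + 202 = 300.
Iteration 5: 202 < 69 fails; recursion stops.
SUM(x) = 2 + 7 + 22 + 67 + 202 = 300.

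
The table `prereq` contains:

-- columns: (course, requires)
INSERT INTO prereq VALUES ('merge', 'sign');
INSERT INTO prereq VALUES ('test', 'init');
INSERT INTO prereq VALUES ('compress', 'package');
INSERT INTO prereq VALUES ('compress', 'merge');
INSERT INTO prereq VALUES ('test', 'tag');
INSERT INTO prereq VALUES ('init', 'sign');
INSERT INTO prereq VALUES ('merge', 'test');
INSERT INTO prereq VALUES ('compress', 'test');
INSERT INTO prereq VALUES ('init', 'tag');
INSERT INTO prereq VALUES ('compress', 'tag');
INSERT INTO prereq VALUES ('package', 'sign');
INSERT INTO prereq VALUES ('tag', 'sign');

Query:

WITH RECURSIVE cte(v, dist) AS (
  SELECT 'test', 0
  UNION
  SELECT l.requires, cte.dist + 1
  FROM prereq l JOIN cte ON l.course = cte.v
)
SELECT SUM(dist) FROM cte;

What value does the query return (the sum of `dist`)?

Base: (test, dist=0).
Iteration 1: edges from {test} -> (init, dist=1), (tag, dist=1).
Iteration 2: edges from {init,tag} -> (sign, dist=2), (tag, dist=2). [UNION drops 1 duplicate row(s)]
Iteration 3: edges from {sign,tag} -> (sign, dist=3).
Iteration 4: no outgoing edges from {sign}; recursion stops.
SUM(dist) = 0 + 1 + 1 + 2 + 2 + 3 = 9.

9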